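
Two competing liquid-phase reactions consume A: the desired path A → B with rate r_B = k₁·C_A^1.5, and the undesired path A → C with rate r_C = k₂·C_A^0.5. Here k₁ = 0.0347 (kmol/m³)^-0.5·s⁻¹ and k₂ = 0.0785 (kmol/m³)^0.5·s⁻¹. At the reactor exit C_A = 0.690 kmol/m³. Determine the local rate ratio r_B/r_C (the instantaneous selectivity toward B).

0.305

S_{B/C} = r_B/r_C = (k₁·C_A^1.5)/(k₂·C_A^0.5) = (k₁/k₂)·C_A.
= (0.0347×0.6900^1.5) / (0.0785×0.6900^0.5) = 0.01989/0.06521 = 0.305.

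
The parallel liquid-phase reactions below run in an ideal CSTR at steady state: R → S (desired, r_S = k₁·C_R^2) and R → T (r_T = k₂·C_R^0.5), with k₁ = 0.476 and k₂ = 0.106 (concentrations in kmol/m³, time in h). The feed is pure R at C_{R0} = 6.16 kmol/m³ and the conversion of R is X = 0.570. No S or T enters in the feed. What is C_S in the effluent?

Exit C_R = C_{R0}(1−X) = 6.16×0.430 = 2.649 kmol/m³.
In a CSTR the entire volume is at exit conditions, so r_S = 0.476×2.649^2 = 3.340 and r_T = 0.106×2.649^0.5 = 0.1725.
Fraction of consumed R going to S: r_S/(r_S+r_T) = 0.9509.
C_S = 0.9509·C_{R0}·X = 0.9509×6.16×0.570 = 3.34 kmol/m³.

3.34 kmol/m³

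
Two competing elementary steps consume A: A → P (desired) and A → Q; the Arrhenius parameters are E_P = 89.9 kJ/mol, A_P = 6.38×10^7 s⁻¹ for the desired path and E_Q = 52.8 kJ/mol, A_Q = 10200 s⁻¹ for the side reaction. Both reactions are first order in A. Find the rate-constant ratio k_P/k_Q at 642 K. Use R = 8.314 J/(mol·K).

5.99

k_P/k_Q = (A_P/A_Q)·exp[−(E_P−E_Q)/(RT)] = (A_P/A_Q)·exp[(E_Q−E_P)/(RT)].
(E_Q−E_P)/(RT) = (52.8−89.9)×10³/(8.314×642) = -37100/5338 = -6.951.
k_P/k_Q = (6.38×10^7/10200)·exp(-6.951) = 6255 × 9.580×10^-4 = 5.99.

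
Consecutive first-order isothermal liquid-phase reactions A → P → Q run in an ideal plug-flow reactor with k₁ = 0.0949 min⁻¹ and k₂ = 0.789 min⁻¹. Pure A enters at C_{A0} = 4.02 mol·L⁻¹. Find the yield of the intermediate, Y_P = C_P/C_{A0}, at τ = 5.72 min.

0.0780

For first-order series with pure A initially, C_P(τ) = k₁C_{A0}/(k₂−k₁)·(e^(−k₁τ) − e^(−k₂τ)).
e^(−k₁τ) = e^(−0.0949×5.72) = e^(−0.5428) = 0.5811; e^(−k₂τ) = e^(−4.513) = 0.01096.
C_P = 0.0949×4.02/(0.789−0.0949) × (0.5811−0.01096) = 0.5496×0.5701 = 0.3134 mol·L⁻¹.
Y_P = C_P/C_{A0} = 0.3134/4.02 = 0.0780.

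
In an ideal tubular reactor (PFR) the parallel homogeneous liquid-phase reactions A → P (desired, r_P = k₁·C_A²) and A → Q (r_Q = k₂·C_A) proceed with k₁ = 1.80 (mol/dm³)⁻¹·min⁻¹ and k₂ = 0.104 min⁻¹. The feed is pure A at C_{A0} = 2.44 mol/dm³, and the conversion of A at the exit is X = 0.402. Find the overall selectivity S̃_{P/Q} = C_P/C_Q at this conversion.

33.0

C_A = C_{A0}(1−X) = 1.459 mol/dm³.
Along a PFR/batch, dC_Q/dC_A = −r_Q/(r_P+r_Q) = −k₂/(k₂+k₁·C_A).
Integrating from C_{A0} to C_A: C_Q = (0.104/1.80)·ln[(0.104+1.80·2.44)/(0.104+1.80·1.46)] = 0.05778·ln(4.496/2.730) = 0.02882 mol/dm³.
Then C_P = (C_{A0}−C_A) − C_Q = 0.9809 − 0.02882 = 0.9521 mol/dm³.
S̃_{P/Q} = C_P/C_Q = 0.9521/0.02882 = 33.0.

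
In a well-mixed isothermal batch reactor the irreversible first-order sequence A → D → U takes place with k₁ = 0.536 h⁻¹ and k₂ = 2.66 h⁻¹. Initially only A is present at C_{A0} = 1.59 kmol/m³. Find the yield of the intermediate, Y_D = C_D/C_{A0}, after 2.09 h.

For first-order series with pure A initially, C_D(t) = k₁C_{A0}/(k₂−k₁)·(e^(−k₁t) − e^(−k₂t)).
e^(−k₁t) = e^(−0.536×2.09) = e^(−1.120) = 0.3262; e^(−k₂t) = e^(−5.559) = 0.003851.
C_D = 0.536×1.59/(2.66−0.536) × (0.3262−0.003851) = 0.4012×0.3224 = 0.1293 kmol/m³.
Y_D = C_D/C_{A0} = 0.1293/1.59 = 0.0813.

0.0813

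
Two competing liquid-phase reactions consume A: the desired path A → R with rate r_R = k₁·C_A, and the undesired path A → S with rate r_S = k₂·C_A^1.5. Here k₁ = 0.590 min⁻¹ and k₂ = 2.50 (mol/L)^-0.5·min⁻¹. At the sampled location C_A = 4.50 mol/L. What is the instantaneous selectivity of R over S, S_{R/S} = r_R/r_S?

0.111

S_{R/S} = r_R/r_S = (k₁·C_A)/(k₂·C_A^1.5) = (k₁/k₂)·C_A^-0.5.
= (0.590×4.500) / (2.50×4.500^1.5) = 2.655/23.86 = 0.111.
The undesired path is higher order in A, so low C_A (CSTR or dilute feed) favours R.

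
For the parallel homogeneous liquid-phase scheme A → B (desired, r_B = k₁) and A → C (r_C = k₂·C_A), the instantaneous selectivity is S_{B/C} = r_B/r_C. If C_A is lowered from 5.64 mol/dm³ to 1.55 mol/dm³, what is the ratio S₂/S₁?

S_{B/C} = (k₁/k₂)·C_A⁻¹, so S₂/S₁ = (C_{A,2}/C_{A,1})⁻¹.
= 5.64/1.55 = 3.64.

3.64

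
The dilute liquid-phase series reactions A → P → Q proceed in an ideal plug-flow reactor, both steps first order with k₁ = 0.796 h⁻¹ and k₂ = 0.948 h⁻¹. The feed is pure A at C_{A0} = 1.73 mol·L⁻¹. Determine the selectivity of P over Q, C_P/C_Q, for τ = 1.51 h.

Solving the coupled first-order balances gives C_P(τ) = [k₁/(k₂−k₁)]·C_{A0}·(e^(−k₁τ) − e^(−k₂τ)).
e^(−k₁τ) = e^(−0.796×1.51) = e^(−1.202) = 0.3006; e^(−k₂τ) = e^(−1.431) = 0.2390.
C_P = 0.796×1.73/(0.948−0.796) × (0.3006−0.2390) = 9.060×0.06165 = 0.5585 mol·L⁻¹.
C_A = C_{A0}e^(−k₁τ) = 0.5200 mol·L⁻¹, so C_Q = C_{A0}−C_A−C_P = 0.6514 mol·L⁻¹; C_P/C_Q = 0.857.

0.857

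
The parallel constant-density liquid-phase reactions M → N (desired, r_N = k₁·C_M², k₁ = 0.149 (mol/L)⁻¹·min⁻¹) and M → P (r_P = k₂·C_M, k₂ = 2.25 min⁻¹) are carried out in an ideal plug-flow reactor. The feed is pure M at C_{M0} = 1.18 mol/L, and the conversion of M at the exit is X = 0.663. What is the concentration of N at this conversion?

C_M = C_{M0}(1−X) = 0.3977 mol/L.
Along a PFR/batch, dC_P/dC_M = −r_P/(r_N+r_P) = −k₂/(k₂+k₁·C_M).
Integrating from C_{M0} to C_M: C_P = (2.25/0.149)·ln[(2.25+0.149·1.18)/(2.25+0.149·0.398)] = 15.10·ln(2.426/2.309) = 0.7437 mol/L.
Then C_N = (C_{M0}−C_M) − C_P = 0.7823 − 0.7437 = 0.03869 mol/L.

0.0387 mol/L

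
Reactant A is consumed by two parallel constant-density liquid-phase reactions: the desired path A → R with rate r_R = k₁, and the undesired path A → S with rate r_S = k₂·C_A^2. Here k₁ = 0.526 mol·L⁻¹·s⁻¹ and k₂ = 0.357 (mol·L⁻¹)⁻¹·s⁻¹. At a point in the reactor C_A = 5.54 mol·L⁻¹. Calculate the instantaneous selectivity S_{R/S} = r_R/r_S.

0.0480

S_{R/S} = r_R/r_S = (k₁)/(k₂·C_A^2) = (k₁/k₂)·C_A^-2.
= (0.526) / (0.357×5.540^2) = 0.5260/10.96 = 0.0480.
The undesired path is higher order in A, so low C_A (CSTR or dilute feed) favours R.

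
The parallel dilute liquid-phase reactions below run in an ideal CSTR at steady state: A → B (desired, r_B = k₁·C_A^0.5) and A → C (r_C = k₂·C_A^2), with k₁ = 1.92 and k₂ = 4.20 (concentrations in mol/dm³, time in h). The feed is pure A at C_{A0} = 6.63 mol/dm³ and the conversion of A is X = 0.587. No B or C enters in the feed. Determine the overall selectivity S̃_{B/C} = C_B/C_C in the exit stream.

Exit C_A = C_{A0}(1−X) = 6.63×0.413 = 2.738 mol/dm³.
A CSTR operates uniformly at the exit composition, giving r_B = 3.177 and r_C = 31.49 (each k·C_A^n at C_A = 2.738).
Overall selectivity = C_B/C_C = r_Bτ/(r_Cτ) = r_B/r_C = 0.101.

0.101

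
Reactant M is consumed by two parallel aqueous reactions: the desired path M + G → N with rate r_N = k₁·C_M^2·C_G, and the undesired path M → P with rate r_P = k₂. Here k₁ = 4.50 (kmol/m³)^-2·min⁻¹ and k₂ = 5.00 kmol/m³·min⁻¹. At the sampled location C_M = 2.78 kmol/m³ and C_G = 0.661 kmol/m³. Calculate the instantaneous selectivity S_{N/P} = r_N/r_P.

4.60

S_{N/P} = r_N/r_P = (k₁·C_M^2·C_G)/(k₂) = (k₁/k₂)·C_M^2·C_G.
= (4.50×2.780^2×0.6610) / (5.00) = 22.99/5.000 = 4.60.
Since the desired path is higher order in M, keeping C_M high (PFR or concentrated feed) favours N.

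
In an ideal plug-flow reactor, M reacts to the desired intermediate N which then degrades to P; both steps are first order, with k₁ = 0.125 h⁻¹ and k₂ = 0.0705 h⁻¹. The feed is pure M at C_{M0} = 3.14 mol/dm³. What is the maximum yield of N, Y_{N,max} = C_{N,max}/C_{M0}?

Evaluating C_N at τ_opt = ln(k₂/k₁)/(k₂−k₁) gives C_{N,max}/C_{M0} = (k₁/k₂)^[k₂/(k₂−k₁)].
= (0.125/0.0705)^(0.0705/(0.0705−0.125)) = (1.773)^(-1.294) = 0.4767.

0.477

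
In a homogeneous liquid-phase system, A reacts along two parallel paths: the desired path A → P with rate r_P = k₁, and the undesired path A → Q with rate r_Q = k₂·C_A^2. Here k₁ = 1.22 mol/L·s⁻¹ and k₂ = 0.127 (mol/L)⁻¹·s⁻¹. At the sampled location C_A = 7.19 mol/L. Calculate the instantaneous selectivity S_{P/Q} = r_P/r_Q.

0.186

S_{P/Q} = r_P/r_Q = (k₁)/(k₂·C_A^2) = (k₁/k₂)·C_A^-2.
= (1.22) / (0.127×7.190^2) = 1.220/6.565 = 0.186.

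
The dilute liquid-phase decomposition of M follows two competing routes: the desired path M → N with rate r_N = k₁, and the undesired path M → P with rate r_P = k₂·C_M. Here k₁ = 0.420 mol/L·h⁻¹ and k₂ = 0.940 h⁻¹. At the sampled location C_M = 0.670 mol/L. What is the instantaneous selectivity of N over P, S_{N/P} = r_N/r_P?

0.667

S_{N/P} = r_N/r_P = (k₁)/(k₂·C_M) = (k₁/k₂)·C_M⁻¹.
= (0.420) / (0.940×0.6700) = 0.4200/0.6298 = 0.667.
The undesired path is higher order in M, so low C_M (CSTR or dilute feed) favours N.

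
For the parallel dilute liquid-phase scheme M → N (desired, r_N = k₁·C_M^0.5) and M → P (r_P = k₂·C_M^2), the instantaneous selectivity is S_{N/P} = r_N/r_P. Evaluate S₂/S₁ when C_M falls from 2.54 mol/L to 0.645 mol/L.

S_{N/P} = (k₁/k₂)·C_M^-1.5, so S₂/S₁ = (C_{M,2}/C_{M,1})^-1.5.
= (0.645/2.54)^(-1.5) = (0.2539)^(-1.5) = 7.81.

7.81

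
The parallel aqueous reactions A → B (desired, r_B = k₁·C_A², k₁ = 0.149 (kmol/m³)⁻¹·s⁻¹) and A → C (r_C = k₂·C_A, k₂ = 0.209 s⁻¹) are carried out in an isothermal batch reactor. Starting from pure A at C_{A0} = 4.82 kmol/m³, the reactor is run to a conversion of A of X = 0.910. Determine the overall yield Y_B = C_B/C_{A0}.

0.555

C_A = C_{A0}(1−X) = 0.4338 kmol/m³.
Along a PFR/batch, dC_C/dC_A = −r_C/(r_B+r_C) = −k₂/(k₂+k₁·C_A).
Integrating from C_{A0} to C_A: C_C = (0.209/0.149)·ln[(0.209+0.149·4.82)/(0.209+0.149·0.434)] = 1.403·ln(0.9272/0.2736) = 1.712 kmol/m³.
Then C_B = (C_{A0}−C_A) − C_C = 4.386 − 1.712 = 2.674 kmol/m³.
Y_B = C_B/C_{A0} = 2.674/4.82 = 0.555.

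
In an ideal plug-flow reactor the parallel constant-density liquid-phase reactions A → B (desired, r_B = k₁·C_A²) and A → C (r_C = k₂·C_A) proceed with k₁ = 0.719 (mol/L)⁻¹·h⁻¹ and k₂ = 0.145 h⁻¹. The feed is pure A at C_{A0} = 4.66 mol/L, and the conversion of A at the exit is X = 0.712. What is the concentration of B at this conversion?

3.09 mol/L

C_A = C_{A0}(1−X) = 1.342 mol/L.
Along a PFR/batch, dC_C/dC_A = −r_C/(r_B+r_C) = −k₂/(k₂+k₁·C_A).
Integrating from C_{A0} to C_A: C_C = (0.145/0.719)·ln[(0.145+0.719·4.66)/(0.145+0.719·1.34)] = 0.2017·ln(3.496/1.110) = 0.2313 mol/L.
Then C_B = (C_{A0}−C_A) − C_C = 3.318 − 0.2313 = 3.087 mol/L.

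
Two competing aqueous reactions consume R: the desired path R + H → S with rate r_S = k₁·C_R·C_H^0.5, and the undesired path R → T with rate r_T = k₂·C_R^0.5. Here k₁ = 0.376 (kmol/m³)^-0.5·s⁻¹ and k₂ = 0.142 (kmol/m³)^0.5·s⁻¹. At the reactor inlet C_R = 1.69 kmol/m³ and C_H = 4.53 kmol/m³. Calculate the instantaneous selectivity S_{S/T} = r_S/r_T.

S_{S/T} = r_S/r_T = (k₁·C_R·C_H^0.5)/(k₂·C_R^0.5) = (k₁/k₂)·C_R^0.5·C_H^0.5.
= (0.376×1.690×4.530^0.5) / (0.142×1.690^0.5) = 1.352/0.1846 = 7.33.
Since the desired path is higher order in R, keeping C_R high (PFR or concentrated feed) favours S.

7.33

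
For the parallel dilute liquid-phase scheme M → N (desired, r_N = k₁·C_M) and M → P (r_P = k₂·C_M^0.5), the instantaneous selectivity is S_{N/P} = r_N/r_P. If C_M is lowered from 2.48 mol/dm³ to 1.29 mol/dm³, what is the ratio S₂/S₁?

0.721

S_{N/P} = (k₁/k₂)·C_M^0.5, so S₂/S₁ = (C_{M,2}/C_{M,1})^0.5.
= (1.29/2.48)^0.5 = (0.5202)^0.5 = 0.721.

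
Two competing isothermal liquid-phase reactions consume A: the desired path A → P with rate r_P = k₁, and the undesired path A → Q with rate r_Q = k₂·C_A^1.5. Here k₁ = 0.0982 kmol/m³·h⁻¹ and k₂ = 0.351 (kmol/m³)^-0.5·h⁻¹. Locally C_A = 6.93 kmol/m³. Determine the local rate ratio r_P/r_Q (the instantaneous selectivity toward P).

S_{P/Q} = r_P/r_Q = (k₁)/(k₂·C_A^1.5) = (k₁/k₂)·C_A^-1.5.
= (0.0982) / (0.351×6.930^1.5) = 0.09820/6.403 = 0.0153.
The undesired path is higher order in A, so low C_A (CSTR or dilute feed) favours P.

0.0153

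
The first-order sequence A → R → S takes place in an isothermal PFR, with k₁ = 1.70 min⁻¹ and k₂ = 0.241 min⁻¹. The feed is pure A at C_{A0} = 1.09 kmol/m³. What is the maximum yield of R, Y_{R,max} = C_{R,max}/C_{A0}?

0.724

Evaluating C_R at τ_opt = ln(k₂/k₁)/(k₂−k₁) gives C_{R,max}/C_{A0} = (k₁/k₂)^[k₂/(k₂−k₁)].
= (1.70/0.241)^(0.241/(0.241−1.70)) = (7.054)^(-0.1652) = 0.7242.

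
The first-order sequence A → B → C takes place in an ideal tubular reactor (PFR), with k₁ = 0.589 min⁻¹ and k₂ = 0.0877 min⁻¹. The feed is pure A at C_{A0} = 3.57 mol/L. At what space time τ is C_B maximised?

3.80 min

For first-order series the maximum of C_B occurs at τ_opt = ln(k₂/k₁)/(k₂−k₁).
= ln(0.0877/0.589)/(0.0877−0.589) = ln(0.1489)/-0.5013 = -1.905/-0.5013 = 3.80 min.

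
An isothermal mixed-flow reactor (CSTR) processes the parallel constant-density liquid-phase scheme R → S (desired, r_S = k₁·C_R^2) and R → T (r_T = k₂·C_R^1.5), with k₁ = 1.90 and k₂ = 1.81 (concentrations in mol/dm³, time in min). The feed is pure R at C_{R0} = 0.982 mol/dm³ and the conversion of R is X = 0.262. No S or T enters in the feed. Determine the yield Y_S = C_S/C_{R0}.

0.124

Exit C_R = C_{R0}(1−X) = 0.982×0.738 = 0.7247 mol/dm³.
Rates in a CSTR are evaluated at the outlet concentration: r_S = 1.90×0.7247^2 = 0.9979, r_T = 1.81×0.7247^1.5 = 1.117.
Fraction of consumed R going to S: r_S/(r_S+r_T) = 0.4719.
C_S = 0.4719·C_{R0}·X = 0.4719×0.982×0.262 = 0.121 mol/dm³; Y_S = C_S/C_{R0} = 0.124.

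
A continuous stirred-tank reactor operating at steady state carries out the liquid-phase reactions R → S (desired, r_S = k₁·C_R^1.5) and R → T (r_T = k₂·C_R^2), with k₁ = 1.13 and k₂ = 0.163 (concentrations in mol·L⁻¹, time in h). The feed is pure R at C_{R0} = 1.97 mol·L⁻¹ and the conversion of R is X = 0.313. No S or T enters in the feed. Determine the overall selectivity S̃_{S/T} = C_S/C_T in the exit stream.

5.96

Exit C_R = C_{R0}(1−X) = 1.97×0.687 = 1.353 mol·L⁻¹.
Rates in a CSTR are evaluated at the outlet concentration: r_S = 1.13×1.353^1.5 = 1.779, r_T = 0.163×1.353^2 = 0.2986.
Overall selectivity = C_S/C_T = r_Sτ/(r_Tτ) = r_S/r_T = 5.96.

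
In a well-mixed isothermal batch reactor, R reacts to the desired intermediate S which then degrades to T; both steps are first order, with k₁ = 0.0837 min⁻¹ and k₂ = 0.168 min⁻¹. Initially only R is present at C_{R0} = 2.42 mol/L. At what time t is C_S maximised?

For first-order series the maximum of C_S occurs at t_opt = ln(k₂/k₁)/(k₂−k₁).
= ln(0.168/0.0837)/(0.168−0.0837) = ln(2.007)/0.08430 = 0.6967/0.08430 = 8.26 min.

8.26 min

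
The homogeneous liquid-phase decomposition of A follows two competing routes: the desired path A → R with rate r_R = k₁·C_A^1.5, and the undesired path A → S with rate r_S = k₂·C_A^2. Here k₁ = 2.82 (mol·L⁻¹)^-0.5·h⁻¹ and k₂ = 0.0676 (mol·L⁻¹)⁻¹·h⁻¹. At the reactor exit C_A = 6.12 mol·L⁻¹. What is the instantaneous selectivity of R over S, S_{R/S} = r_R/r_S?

S_{R/S} = r_R/r_S = (k₁·C_A^1.5)/(k₂·C_A^2) = (k₁/k₂)·C_A^-0.5.
= (2.82×6.120^1.5) / (0.0676×6.120^2) = 42.69/2.532 = 16.9.

16.9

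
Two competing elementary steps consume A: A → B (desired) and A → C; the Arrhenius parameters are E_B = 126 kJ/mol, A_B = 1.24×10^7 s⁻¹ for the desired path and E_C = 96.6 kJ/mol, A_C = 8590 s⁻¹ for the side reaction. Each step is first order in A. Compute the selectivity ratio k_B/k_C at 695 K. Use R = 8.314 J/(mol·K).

Since both paths have the same order in A, the concentration cancels and S_{B/C} = k_B/k_C = (A_B/A_C)·exp[(E_C−E_B)/(RT)].
(E_C−E_B)/(RT) = (96.6−126)×10³/(8.314×695) = -29400/5778 = -5.088.
k_B/k_C = (1.24×10^7/8590)·exp(-5.088) = 1444 × 0.006170 = 8.91.
Since E_B > E_C, raising the temperature improves selectivity toward B.

8.91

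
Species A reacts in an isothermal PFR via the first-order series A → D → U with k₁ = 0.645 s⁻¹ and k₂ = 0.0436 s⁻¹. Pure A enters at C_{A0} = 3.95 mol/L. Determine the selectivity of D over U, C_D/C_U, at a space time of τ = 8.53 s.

The intermediate concentration in a first-order A→B→C sequence is C_D = k₁C_{A0}(e^(−k₁τ) − e^(−k₂τ))/(k₂−k₁).
e^(−k₁τ) = e^(−0.645×8.53) = e^(−5.502) = 0.004079; e^(−k₂τ) = e^(−0.3719) = 0.6894.
C_D = 0.645×3.95/(0.0436−0.645) × (0.004079−0.6894) = (-4.236)×(-0.6853) = 2.903 mol/L.
C_A = C_{A0}e^(−k₁τ) = 0.01611 mol/L, so C_U = C_{A0}−C_A−C_D = 1.031 mol/L; C_D/C_U = 2.82.

2.82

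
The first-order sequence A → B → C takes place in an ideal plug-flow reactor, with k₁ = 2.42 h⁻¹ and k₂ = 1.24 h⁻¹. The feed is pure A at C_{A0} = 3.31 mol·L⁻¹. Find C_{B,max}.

1.64 mol·L⁻¹

At the optimum, C_{B,max}/C_{A0} = (k₁/k₂)^[k₂/(k₂−k₁)].
= (2.42/1.24)^(1.24/(1.24−2.42)) = (1.952)^(-1.051) = 0.4953.
C_{B,max} = 0.4953×3.31 = 1.64 mol·L⁻¹.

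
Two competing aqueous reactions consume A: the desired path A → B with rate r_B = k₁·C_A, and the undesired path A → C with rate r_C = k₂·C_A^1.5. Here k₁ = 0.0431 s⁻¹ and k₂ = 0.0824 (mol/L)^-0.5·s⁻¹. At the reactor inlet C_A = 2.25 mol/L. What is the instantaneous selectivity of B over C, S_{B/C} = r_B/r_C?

S_{B/C} = r_B/r_C = (k₁·C_A)/(k₂·C_A^1.5) = (k₁/k₂)·C_A^-0.5.
= (0.0431×2.250) / (0.0824×2.250^1.5) = 0.09698/0.2781 = 0.349.

0.349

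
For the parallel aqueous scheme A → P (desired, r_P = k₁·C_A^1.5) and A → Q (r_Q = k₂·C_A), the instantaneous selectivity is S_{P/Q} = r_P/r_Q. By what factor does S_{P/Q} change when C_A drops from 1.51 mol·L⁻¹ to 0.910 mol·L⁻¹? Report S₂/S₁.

0.776

S_{P/Q} = (k₁/k₂)·C_A^0.5, so S₂/S₁ = (C_{A,2}/C_{A,1})^0.5.
= (0.910/1.51)^0.5 = (0.6026)^0.5 = 0.776.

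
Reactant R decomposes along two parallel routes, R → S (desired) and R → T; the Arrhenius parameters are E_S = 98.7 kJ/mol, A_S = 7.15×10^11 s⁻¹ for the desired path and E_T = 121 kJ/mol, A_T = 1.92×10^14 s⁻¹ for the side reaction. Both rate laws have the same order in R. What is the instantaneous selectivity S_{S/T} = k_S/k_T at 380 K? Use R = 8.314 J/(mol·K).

With equal orders, S_{S/T} = k_S/k_T = (A_S/A_T)·exp[(E_T−E_S)/(RT)].
(E_T−E_S)/(RT) = (121−98.7)×10³/(8.314×380) = 22300/3159 = 7.058.
k_S/k_T = (7.15×10^11/1.92×10^14)·exp(7.058) = 0.003724 × 1163 = 4.33.
Since E_S < E_T, lowering the temperature improves selectivity toward S.

4.33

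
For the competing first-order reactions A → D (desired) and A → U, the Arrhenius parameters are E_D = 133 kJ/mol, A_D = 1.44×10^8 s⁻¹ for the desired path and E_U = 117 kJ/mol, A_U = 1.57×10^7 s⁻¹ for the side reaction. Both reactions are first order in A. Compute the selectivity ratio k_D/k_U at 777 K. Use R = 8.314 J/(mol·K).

0.771

With equal orders, S_{D/U} = k_D/k_U = (A_D/A_U)·exp[(E_U−E_D)/(RT)].
(E_U−E_D)/(RT) = (117−133)×10³/(8.314×777) = -16000/6460 = -2.477.
k_D/k_U = (1.44×10^8/1.57×10^7)·exp(-2.477) = 9.172 × 0.08401 = 0.771.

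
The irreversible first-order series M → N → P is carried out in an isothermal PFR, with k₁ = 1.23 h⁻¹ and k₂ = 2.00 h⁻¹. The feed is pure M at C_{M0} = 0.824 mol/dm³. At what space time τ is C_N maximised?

0.631 h

The intermediate peaks when r₁ = r₂, i.e. k₁e^(−k₁τ) = k₂e^(−k₂τ), giving τ_opt = ln(k₂/k₁)/(k₂−k₁).
= ln(2.00/1.23)/(2.00−1.23) = ln(1.626)/0.7700 = 0.4861/0.7700 = 0.631 h.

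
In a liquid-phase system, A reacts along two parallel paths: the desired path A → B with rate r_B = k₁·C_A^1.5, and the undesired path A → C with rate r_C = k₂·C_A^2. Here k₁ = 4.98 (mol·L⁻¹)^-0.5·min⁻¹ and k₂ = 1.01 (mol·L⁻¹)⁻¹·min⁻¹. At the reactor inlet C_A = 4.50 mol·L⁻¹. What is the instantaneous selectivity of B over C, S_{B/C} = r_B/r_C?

S_{B/C} = r_B/r_C = (k₁·C_A^1.5)/(k₂·C_A^2) = (k₁/k₂)·C_A^-0.5.
= (4.98×4.500^1.5) / (1.01×4.500^2) = 47.54/20.45 = 2.32.
The undesired path is higher order in A, so low C_A (CSTR or dilute feed) favours B.

2.32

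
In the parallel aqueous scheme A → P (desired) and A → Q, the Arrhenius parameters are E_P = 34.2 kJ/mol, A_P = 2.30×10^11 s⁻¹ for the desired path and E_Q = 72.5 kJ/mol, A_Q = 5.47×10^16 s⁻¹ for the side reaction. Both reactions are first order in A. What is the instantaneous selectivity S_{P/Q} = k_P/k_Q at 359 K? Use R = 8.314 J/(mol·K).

k_P/k_Q = (A_P/A_Q)·exp[−(E_P−E_Q)/(RT)] = (A_P/A_Q)·exp[(E_Q−E_P)/(RT)].
(E_Q−E_P)/(RT) = (72.5−34.2)×10³/(8.314×359) = 38300/2985 = 12.83.
k_P/k_Q = (2.30×10^11/5.47×10^16)·exp(12.83) = 4.205×10^-6 × 3.740×10^5 = 1.57.
Since E_P < E_Q, lowering the temperature improves selectivity toward P.

1.57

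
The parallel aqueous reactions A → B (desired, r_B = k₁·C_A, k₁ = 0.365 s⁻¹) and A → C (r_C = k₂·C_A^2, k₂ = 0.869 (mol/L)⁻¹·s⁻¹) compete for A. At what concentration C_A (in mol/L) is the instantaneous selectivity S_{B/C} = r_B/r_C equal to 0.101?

4.16 mol/L

S_{B/C} = (k₁/k₂)·C_A⁻¹ ⇒ C_A = (S·k₂/k₁)^(-1).
= (0.101×0.869/0.365)^(-1) = (0.2405)^(-1) = 4.16 mol/L.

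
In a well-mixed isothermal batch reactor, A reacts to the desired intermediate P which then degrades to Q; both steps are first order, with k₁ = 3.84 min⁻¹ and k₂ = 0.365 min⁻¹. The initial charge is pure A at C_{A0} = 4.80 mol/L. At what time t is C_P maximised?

The intermediate peaks when r₁ = r₂, i.e. k₁e^(−k₁t) = k₂e^(−k₂t), giving t_opt = ln(k₂/k₁)/(k₂−k₁).
= ln(0.365/3.84)/(0.365−3.84) = ln(0.09505)/-3.475 = -2.353/-3.475 = 0.677 min.

0.677 min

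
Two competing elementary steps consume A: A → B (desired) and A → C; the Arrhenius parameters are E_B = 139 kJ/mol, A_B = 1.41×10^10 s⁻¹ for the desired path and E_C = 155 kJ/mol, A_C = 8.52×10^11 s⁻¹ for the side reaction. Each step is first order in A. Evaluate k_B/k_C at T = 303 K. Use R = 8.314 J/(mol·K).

9.49

Since both paths have the same order in A, the concentration cancels and S_{B/C} = k_B/k_C = (A_B/A_C)·exp[(E_C−E_B)/(RT)].
(E_C−E_B)/(RT) = (155−139)×10³/(8.314×303) = 16000/2519 = 6.351.
k_B/k_C = (1.41×10^10/8.52×10^11)·exp(6.351) = 0.01655 × 573.3 = 9.49.
Since E_B < E_C, lowering the temperature improves selectivity toward B.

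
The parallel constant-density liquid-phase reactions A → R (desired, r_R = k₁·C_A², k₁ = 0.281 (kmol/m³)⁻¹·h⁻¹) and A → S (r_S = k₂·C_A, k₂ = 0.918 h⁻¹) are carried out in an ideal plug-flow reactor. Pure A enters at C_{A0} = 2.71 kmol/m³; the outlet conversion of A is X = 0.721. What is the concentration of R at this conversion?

C_A = C_{A0}(1−X) = 0.7561 kmol/m³.
Along a PFR/batch, dC_S/dC_A = −r_S/(r_R+r_S) = −k₂/(k₂+k₁·C_A).
Integrating from C_{A0} to C_A: C_S = (0.918/0.281)·ln[(0.918+0.281·2.71)/(0.918+0.281·0.756)] = 3.267·ln(1.680/1.130) = 1.293 kmol/m³.
Then C_R = (C_{A0}−C_A) − C_S = 1.954 − 1.293 = 0.6606 kmol/m³.

0.661 kmol/m³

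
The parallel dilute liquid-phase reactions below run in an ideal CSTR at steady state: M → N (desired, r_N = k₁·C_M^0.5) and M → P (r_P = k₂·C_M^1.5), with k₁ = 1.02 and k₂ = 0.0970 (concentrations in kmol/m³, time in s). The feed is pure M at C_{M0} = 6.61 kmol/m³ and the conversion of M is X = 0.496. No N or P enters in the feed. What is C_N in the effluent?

Exit C_M = C_{M0}(1−X) = 6.61×0.504 = 3.331 kmol/m³.
Rates in a CSTR are evaluated at the outlet concentration: r_N = 1.02×3.331^0.5 = 1.862, r_P = 0.0970×3.331^1.5 = 0.5898.
Fraction of consumed M going to N: r_N/(r_N+r_P) = 0.7594.
C_N = 0.7594·C_{M0}·X = 0.7594×6.61×0.496 = 2.49 kmol/m³.

2.49 kmol/m³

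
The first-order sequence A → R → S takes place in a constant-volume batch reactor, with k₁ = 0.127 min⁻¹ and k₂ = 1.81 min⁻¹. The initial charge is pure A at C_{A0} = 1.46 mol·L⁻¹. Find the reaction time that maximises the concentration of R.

Setting dC_R/dt = 0 gives t_opt = ln(k₂/k₁)/(k₂−k₁).
= ln(1.81/0.127)/(1.81−0.127) = ln(14.25)/1.683 = 2.657/1.683 = 1.58 min.

1.58 min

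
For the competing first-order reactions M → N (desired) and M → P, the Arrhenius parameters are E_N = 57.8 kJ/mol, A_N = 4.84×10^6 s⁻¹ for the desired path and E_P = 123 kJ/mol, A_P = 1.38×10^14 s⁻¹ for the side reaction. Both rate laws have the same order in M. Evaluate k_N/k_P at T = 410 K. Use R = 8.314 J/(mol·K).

With equal orders, S_{N/P} = k_N/k_P = (A_N/A_P)·exp[(E_P−E_N)/(RT)].
(E_P−E_N)/(RT) = (123−57.8)×10³/(8.314×410) = 65200/3409 = 19.13.
k_N/k_P = (4.84×10^6/1.38×10^14)·exp(19.13) = 3.507×10^-8 × 2.027×10^8 = 7.11.
Since E_N < E_P, lowering the temperature improves selectivity toward N.

7.11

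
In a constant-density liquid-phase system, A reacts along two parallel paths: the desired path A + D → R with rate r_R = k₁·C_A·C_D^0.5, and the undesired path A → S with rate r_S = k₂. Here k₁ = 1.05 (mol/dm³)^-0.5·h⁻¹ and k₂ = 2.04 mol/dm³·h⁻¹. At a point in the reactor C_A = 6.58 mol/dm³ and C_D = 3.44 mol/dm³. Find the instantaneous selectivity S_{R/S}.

S_{R/S} = r_R/r_S = (k₁·C_A·C_D^0.5)/(k₂) = (k₁/k₂)·C_A·C_D^0.5.
= (1.05×6.580×3.440^0.5) / (2.04) = 12.81/2.040 = 6.28.

6.28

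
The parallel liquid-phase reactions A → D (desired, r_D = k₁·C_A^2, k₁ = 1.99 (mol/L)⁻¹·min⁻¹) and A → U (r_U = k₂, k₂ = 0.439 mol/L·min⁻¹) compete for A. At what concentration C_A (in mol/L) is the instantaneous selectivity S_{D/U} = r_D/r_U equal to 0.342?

0.275 mol/L

S_{D/U} = (k₁/k₂)·C_A^2 ⇒ C_A = (S·k₂/k₁)^(0.5).
= (0.342×0.439/1.99)^(0.5) = (0.07545)^(0.5) = 0.275 mol/L.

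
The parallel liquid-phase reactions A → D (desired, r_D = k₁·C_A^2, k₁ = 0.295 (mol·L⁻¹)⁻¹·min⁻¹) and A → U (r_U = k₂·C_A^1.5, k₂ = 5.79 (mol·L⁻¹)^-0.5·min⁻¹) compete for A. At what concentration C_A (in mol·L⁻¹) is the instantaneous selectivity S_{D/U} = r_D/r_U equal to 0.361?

50.2 mol·L⁻¹

S_{D/U} = (k₁/k₂)·C_A^0.5 ⇒ C_A = (S·k₂/k₁)^(2).
= (0.361×5.79/0.295)^(2) = (7.085)^(2) = 50.2 mol·L⁻¹.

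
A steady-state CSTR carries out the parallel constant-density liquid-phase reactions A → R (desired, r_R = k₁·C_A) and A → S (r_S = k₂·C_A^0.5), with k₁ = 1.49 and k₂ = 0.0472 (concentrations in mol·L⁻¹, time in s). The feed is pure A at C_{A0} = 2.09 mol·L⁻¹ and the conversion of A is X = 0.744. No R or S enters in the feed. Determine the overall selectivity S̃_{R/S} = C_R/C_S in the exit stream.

23.1

Exit C_A = C_{A0}(1−X) = 2.09×0.256 = 0.5350 mol·L⁻¹.
Rates in a CSTR are evaluated at the outlet concentration: r_R = 1.49×0.5350 = 0.7972, r_S = 0.0472×0.5350^0.5 = 0.03453.
Overall selectivity = C_R/C_S = r_Rτ/(r_Sτ) = r_R/r_S = 23.1.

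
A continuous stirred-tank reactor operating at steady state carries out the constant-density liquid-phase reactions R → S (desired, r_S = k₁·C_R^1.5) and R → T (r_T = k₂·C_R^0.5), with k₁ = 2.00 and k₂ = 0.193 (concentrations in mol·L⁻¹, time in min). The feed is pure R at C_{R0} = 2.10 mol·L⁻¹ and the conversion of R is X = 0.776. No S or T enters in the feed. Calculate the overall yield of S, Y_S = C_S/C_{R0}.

Exit C_R = C_{R0}(1−X) = 2.10×0.224 = 0.4704 mol·L⁻¹.
A CSTR operates uniformly at the exit composition, giving r_S = 0.6453 and r_T = 0.1324 (each k·C_R^n at C_R = 0.4704).
Fraction of consumed R going to S: r_S/(r_S+r_T) = 0.8298.
C_S = 0.8298·C_{R0}·X = 0.8298×2.10×0.776 = 1.35 mol·L⁻¹; Y_S = C_S/C_{R0} = 0.644.

0.644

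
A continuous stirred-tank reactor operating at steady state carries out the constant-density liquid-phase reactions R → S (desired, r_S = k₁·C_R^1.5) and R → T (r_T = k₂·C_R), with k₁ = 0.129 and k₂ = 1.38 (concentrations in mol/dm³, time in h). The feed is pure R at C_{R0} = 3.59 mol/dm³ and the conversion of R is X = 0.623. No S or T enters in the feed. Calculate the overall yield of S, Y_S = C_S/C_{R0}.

Exit C_R = C_{R0}(1−X) = 3.59×0.377 = 1.353 mol/dm³.
Rates in a CSTR are evaluated at the outlet concentration: r_S = 0.129×1.353^1.5 = 0.2031, r_T = 1.38×1.353 = 1.868.
Fraction of consumed R going to S: r_S/(r_S+r_T) = 0.09808.
C_S = 0.09808·C_{R0}·X = 0.09808×3.59×0.623 = 0.219 mol/dm³; Y_S = C_S/C_{R0} = 0.0611.

0.0611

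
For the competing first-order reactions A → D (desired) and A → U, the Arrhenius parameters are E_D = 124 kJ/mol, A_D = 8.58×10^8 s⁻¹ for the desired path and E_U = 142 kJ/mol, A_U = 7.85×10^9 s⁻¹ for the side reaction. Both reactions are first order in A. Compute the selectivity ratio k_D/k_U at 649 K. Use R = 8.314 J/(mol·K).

3.07

k_D/k_U = (A_D/A_U)·exp[−(E_D−E_U)/(RT)] = (A_D/A_U)·exp[(E_U−E_D)/(RT)].
(E_U−E_D)/(RT) = (142−124)×10³/(8.314×649) = 18000/5396 = 3.336.
k_D/k_U = (8.58×10^8/7.85×10^9)·exp(3.336) = 0.1093 × 28.10 = 3.07.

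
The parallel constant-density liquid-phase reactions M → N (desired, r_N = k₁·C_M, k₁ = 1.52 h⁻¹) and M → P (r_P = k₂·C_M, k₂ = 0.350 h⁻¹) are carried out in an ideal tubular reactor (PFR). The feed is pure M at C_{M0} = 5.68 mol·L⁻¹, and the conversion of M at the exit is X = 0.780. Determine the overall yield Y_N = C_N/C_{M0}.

C_M = C_{M0}(1−X) = 1.250 mol·L⁻¹.
Both paths are first order in M, so the instantaneous fraction to N is constant: dC_N/d(−C_M) = k₁/(k₁+k₂) = 0.8128.
C_N = 0.8128·(C_{M0}−C_M) = 0.8128×4.430 = 3.60 mol·L⁻¹.
Y_N = C_N/C_{M0} = 3.601/5.68 = 0.634.

0.634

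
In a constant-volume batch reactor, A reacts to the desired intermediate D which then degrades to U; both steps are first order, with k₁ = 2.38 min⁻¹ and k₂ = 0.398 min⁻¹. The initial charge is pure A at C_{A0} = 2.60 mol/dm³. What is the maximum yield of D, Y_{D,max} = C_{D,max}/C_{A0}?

For a first-order series the maximum intermediate yield is C_{D,max}/C_{A0} = (k₁/k₂)^[k₂/(k₂−k₁)].
= (2.38/0.398)^(0.398/(0.398−2.38)) = (5.980)^(-0.2008) = 0.6983.

0.698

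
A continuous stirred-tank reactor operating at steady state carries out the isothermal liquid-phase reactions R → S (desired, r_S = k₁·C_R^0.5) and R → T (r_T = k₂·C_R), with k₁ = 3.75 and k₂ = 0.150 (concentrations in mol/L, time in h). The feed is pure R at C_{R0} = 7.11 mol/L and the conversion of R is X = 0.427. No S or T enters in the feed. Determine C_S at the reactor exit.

2.81 mol/L

Exit C_R = C_{R0}(1−X) = 7.11×0.573 = 4.074 mol/L.
In a CSTR the entire volume is at exit conditions, so r_S = 3.75×4.074^0.5 = 7.569 and r_T = 0.150×4.074 = 0.6111.
Fraction of consumed R going to S: r_S/(r_S+r_T) = 0.9253.
C_S = 0.9253·C_{R0}·X = 0.9253×7.11×0.427 = 2.81 mol/L.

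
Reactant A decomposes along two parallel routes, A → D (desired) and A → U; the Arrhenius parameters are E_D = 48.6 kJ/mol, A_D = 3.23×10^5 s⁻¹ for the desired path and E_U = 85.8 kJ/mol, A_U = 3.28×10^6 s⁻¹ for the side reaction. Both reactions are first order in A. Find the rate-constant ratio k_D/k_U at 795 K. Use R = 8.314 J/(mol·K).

27.4

With equal orders, S_{D/U} = k_D/k_U = (A_D/A_U)·exp[(E_U−E_D)/(RT)].
(E_U−E_D)/(RT) = (85.8−48.6)×10³/(8.314×795) = 37200/6610 = 5.628.
k_D/k_U = (3.23×10^5/3.28×10^6)·exp(5.628) = 0.09848 × 278.1 = 27.4.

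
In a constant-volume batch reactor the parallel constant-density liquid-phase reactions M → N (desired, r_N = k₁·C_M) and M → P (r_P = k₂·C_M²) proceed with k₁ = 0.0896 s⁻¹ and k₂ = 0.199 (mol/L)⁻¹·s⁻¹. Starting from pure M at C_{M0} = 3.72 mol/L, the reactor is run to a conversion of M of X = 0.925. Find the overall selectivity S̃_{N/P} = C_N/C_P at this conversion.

C_M = C_{M0}(1−X) = 0.2790 mol/L.
Along a PFR/batch, dC_N/dC_M = −r_N/(r_N+r_P) = −k₁/(k₁+k₂·C_M).
Integrating from C_{M0} to C_M: C_N = (0.0896/0.199)·ln[(0.0896+0.199·3.72)/(0.0896+0.199·0.279)] = 0.4503·ln(0.8299/0.1451) = 0.7851 mol/L.
C_P = (C_{M0}−C_M)−C_N = 2.656 mol/L; S̃_{N/P} = 0.7851/2.656 = 0.296.

0.296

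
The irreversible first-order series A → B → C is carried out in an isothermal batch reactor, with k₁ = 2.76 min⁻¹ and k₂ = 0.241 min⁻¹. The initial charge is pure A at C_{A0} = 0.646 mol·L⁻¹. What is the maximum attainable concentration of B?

For a first-order series the maximum intermediate yield is C_{B,max}/C_{A0} = (k₁/k₂)^[k₂/(k₂−k₁)].
= (2.76/0.241)^(0.241/(0.241−2.76)) = (11.45)^(-0.09567) = 0.7919.
C_{B,max} = 0.7919×0.646 = 0.512 mol·L⁻¹.

0.512 mol·L⁻¹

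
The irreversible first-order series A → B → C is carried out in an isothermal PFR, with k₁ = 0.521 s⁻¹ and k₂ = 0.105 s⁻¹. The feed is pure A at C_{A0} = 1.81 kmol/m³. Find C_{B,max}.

1.21 kmol/m³

For a first-order series the maximum intermediate yield is C_{B,max}/C_{A0} = (k₁/k₂)^[k₂/(k₂−k₁)].
= (0.521/0.105)^(0.105/(0.105−0.521)) = (4.962)^(-0.2524) = 0.6674.
C_{B,max} = 0.6674×1.81 = 1.21 kmol/m³.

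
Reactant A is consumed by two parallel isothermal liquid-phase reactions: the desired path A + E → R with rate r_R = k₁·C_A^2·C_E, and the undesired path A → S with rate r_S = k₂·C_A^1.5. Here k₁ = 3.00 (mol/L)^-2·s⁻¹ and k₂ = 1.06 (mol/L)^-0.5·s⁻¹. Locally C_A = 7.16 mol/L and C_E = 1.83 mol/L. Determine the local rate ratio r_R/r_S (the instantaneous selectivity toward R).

S_{R/S} = r_R/r_S = (k₁·C_A^2·C_E)/(k₂·C_A^1.5) = (k₁/k₂)·C_A^0.5·C_E.
= (3.00×7.160^2×1.830) / (1.06×7.160^1.5) = 281.4/20.31 = 13.9.
Since the desired path is higher order in A, keeping C_A high (PFR or concentrated feed) favours R.

13.9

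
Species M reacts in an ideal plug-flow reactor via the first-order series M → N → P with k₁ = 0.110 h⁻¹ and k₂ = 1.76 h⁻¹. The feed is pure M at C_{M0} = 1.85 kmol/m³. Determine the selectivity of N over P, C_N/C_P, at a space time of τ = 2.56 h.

Solving the coupled first-order balances gives C_N(τ) = [k₁/(k₂−k₁)]·C_{M0}·(e^(−k₁τ) − e^(−k₂τ)).
e^(−k₁τ) = e^(−0.110×2.56) = e^(−0.2816) = 0.7546; e^(−k₂τ) = e^(−4.506) = 0.01105.
C_N = 0.110×1.85/(1.76−0.110) × (0.7546−0.01105) = 0.1233×0.7435 = 0.09170 kmol/m³.
C_M = C_{M0}e^(−k₁τ) = 1.396 kmol/m³, so C_P = C_{M0}−C_M−C_N = 0.3623 kmol/m³; C_N/C_P = 0.253.

0.253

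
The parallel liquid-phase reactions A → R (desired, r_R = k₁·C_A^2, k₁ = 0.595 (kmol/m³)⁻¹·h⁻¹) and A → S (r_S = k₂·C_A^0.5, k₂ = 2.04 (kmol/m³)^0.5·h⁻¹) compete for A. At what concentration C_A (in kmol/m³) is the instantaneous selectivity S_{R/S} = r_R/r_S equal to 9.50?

10.2 kmol/m³

S_{R/S} = (k₁/k₂)·C_A^1.5 ⇒ C_A = (S·k₂/k₁)^(1/1.5).
= (9.50×2.04/0.595)^(0.6667) = (32.57)^(0.6667) = 10.2 kmol/m³.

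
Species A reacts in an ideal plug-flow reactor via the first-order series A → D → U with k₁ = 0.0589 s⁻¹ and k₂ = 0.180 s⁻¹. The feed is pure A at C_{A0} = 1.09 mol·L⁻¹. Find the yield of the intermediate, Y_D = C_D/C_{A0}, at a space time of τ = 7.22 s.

0.185

The intermediate concentration in a first-order A→B→C sequence is C_D = k₁C_{A0}(e^(−k₁τ) − e^(−k₂τ))/(k₂−k₁).
e^(−k₁τ) = e^(−0.0589×7.22) = e^(−0.4253) = 0.6536; e^(−k₂τ) = e^(−1.300) = 0.2726.
C_D = 0.0589×1.09/(0.180−0.0589) × (0.6536−0.2726) = 0.5301×0.3810 = 0.2020 mol·L⁻¹.
Y_D = C_D/C_{A0} = 0.2020/1.09 = 0.185.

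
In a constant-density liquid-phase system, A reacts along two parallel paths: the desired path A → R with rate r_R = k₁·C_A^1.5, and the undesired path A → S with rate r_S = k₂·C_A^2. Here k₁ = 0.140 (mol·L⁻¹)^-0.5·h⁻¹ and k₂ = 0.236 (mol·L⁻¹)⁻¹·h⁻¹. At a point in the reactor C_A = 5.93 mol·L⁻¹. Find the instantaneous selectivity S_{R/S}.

0.244

S_{R/S} = r_R/r_S = (k₁·C_A^1.5)/(k₂·C_A^2) = (k₁/k₂)·C_A^-0.5.
= (0.140×5.930^1.5) / (0.236×5.930^2) = 2.022/8.299 = 0.244.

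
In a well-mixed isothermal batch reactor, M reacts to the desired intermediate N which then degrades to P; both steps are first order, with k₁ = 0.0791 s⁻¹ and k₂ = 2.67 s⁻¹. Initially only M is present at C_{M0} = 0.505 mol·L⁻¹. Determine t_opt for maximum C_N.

Setting dC_N/dt = 0 gives t_opt = ln(k₂/k₁)/(k₂−k₁).
= ln(2.67/0.0791)/(2.67−0.0791) = ln(33.75)/2.591 = 3.519/2.591 = 1.36 s.

1.36 s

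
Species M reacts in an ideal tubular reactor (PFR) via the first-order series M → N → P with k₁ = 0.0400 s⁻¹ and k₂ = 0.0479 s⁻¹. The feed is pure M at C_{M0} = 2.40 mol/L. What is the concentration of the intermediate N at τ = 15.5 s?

Solving the coupled first-order balances gives C_N(τ) = [k₁/(k₂−k₁)]·C_{M0}·(e^(−k₁τ) − e^(−k₂τ)).
e^(−k₁τ) = e^(−0.0400×15.5) = e^(−0.6200) = 0.5379; e^(−k₂τ) = e^(−0.7424) = 0.4759.
C_N = 0.0400×2.40/(0.0479−0.0400) × (0.5379−0.4759) = 12.15×0.06200 = 0.7534 mol/L.

0.753 mol/L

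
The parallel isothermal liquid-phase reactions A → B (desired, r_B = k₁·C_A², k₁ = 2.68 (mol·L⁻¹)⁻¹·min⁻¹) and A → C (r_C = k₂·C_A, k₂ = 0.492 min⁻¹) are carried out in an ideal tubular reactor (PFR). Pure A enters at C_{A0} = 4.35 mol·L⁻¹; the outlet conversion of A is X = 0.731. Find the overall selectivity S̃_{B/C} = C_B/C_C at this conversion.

C_A = C_{A0}(1−X) = 1.170 mol·L⁻¹.
Along a PFR/batch, dC_C/dC_A = −r_C/(r_B+r_C) = −k₂/(k₂+k₁·C_A).
Integrating from C_{A0} to C_A: C_C = (0.492/2.68)·ln[(0.492+2.68·4.35)/(0.492+2.68·1.17)] = 0.1836·ln(12.15/3.628) = 0.2219 mol·L⁻¹.
Then C_B = (C_{A0}−C_A) − C_C = 3.180 − 0.2219 = 2.958 mol·L⁻¹.
S̃_{B/C} = C_B/C_C = 2.958/0.2219 = 13.3.

13.3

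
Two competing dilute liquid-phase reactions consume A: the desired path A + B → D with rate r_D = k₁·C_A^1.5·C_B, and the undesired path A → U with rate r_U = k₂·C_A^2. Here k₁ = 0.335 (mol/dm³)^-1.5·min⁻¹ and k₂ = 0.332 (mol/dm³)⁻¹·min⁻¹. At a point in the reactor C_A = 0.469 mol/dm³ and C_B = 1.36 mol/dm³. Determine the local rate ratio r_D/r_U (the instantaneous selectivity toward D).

S_{D/U} = r_D/r_U = (k₁·C_A^1.5·C_B)/(k₂·C_A^2) = (k₁/k₂)·C_A^-0.5·C_B.
= (0.335×0.4690^1.5×1.360) / (0.332×0.4690^2) = 0.1463/0.07303 = 2.00.

2.00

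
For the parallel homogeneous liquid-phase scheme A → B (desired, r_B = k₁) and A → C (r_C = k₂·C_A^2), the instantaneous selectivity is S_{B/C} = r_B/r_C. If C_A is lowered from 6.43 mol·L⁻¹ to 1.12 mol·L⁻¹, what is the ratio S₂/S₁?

33.0

S_{B/C} = (k₁/k₂)·C_A^-2, so S₂/S₁ = (C_{A,2}/C_{A,1})^-2.
= (1.12/6.43)^(-2) = (0.1742)^(-2) = 33.0.
Selectivity toward B rises as C_A falls — low-concentration operation is favoured.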